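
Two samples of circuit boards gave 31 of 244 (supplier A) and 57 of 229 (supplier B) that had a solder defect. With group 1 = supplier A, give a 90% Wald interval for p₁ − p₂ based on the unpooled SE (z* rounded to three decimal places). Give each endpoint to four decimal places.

(-0.1805, -0.0632)

p̂₁ = 0.12705, p̂₂ = 0.24891, so the observed difference is -0.12186.
SE = √(0.000454540 + 0.000816388) = √0.001270928 = 0.035650.
z* = 1.645 at the 90% level. Margin of error = 0.05864.
Interval: -0.12186 ± 0.05864 → (-0.1805, -0.0632).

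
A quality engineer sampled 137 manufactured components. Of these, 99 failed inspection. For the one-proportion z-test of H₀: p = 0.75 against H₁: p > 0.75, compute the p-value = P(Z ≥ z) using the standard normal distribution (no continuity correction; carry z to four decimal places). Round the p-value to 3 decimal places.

The sample proportion is 99/137 = 0.72263.
SE₀ = √(0.75·0.25/137) = 0.036995.
Test statistic (full precision, shown to 4 dp): z = (99/137 − 0.75)/SE₀ ≈ -0.7399.
From the standard normal, P(Z ≥ z) = 0.770.

p-value = 0.770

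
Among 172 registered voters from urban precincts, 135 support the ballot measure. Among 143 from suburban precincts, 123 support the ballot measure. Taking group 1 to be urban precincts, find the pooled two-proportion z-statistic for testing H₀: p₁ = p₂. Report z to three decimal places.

p̂₁ = 135/172 = 0.78488, p̂₂ = 123/143 = 0.86014.
Pooling: p̂ = 258/315 = 0.81905.
SE = √[p̂(1−p̂)(1/n₁+1/n₂)] = √[0.81905·0.18095·(1/172+1/143)] ≈ 0.043567.
z = -0.07526/0.043567 = -1.727.

z = -1.727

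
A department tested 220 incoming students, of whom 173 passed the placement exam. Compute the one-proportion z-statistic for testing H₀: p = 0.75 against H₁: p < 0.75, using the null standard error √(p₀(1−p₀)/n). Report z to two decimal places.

z = 1.25

Sample proportion p̂ = 173/220 = 0.78636.
Under H₀, SE = √(p₀(1−p₀)/n) = √(0.75·0.25/220) = √0.000852273 = 0.029194.
z = (0.78636 − 0.75)/0.029194 = 0.03636/0.029194 = 1.25.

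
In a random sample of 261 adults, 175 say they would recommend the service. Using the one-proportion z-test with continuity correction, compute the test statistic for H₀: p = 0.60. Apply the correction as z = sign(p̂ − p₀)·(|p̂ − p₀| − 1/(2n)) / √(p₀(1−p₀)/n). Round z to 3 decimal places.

z = 2.262

p̂ = 175/261 = 0.67050. p̂ − p₀ = 0.070498.
Continuity correction 1/(2n) = 1/522 = 0.001916.
Corrected numerator: |0.070498| − 0.001916 = 0.068582.
Under H₀, SE = √(p₀(1−p₀)/n) = √(0.60·0.40/261) = √0.000919540 = 0.030324.
z = +0.068582/0.030324 = 2.262.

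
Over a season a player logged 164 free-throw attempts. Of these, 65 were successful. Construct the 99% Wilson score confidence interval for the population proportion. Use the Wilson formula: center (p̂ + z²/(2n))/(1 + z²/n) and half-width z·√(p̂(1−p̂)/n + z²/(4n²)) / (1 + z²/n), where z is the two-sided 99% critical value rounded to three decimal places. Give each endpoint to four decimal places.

Here p̂ = 65/164 = 0.39634 and z = 2.576 (z² = 6.635776).
1 + z²/n = 1.040462.
Adjusted center: (0.39634 + z²/(2n))/1.040462 = 0.40037.
Radicand: p̂(1−p̂)/n + z²/(4n²) = 0.001458871 + 0.000061680 = 0.001520551.
Half-width = z·√(radicand)/denom = 2.576·0.038994/1.040462 = 0.09654.
CI: 0.40037 ± 0.09654 = (0.3038, 0.4969).

(0.3038, 0.4969)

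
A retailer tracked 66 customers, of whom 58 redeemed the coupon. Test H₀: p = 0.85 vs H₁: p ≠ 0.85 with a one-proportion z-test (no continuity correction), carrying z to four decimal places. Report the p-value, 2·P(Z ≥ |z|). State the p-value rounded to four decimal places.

With x = 58 successes in n = 66, p̂ = 0.87879.
Under H₀, SE = √(p₀(1−p₀)/n) = √(0.85·0.15/66) = √0.001931818 = 0.043952.
Test statistic (full precision, shown to 4 dp): z = (58/66 − 0.85)/SE₀ ≈ 0.6550.
From the standard normal, 2·P(Z ≥ |z|) = 0.5125.

p-value = 0.5125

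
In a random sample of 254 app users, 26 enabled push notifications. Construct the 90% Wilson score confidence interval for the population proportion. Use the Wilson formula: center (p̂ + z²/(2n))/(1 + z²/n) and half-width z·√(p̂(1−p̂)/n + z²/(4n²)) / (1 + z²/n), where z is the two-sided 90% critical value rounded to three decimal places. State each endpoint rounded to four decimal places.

(0.0752, 0.1380)

p̂ = 26/254 = 0.10236; z = 1.645, so z² = 2.706025.
1 + z²/n = 1.010654.
Adjusted center: (0.10236 + z²/(2n))/1.010654 = 0.10655.
Radicand: p̂(1−p̂)/n + z²/(4n²) = 0.000361749 + 0.000010486 = 0.000372235.
Half-width = z·√(radicand)/denom = 1.645·0.019293/1.010654 = 0.03140.
So the interval runs from 0.0752 to 0.1380.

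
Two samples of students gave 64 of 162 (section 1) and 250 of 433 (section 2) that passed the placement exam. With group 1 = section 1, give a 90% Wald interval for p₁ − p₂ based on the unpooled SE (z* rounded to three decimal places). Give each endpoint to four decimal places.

p̂₁ = 64/162 = 0.39506, p̂₂ = 250/433 = 0.57737; p̂₁ − p̂₂ = -0.18231.
Unpooled SE = √(p̂₁(1−p̂₁)/n₁ + p̂₂(1−p̂₂)/n₂) = √(0.001475234 + 0.000563543) = 0.045153.
z* = 1.645 at the 90% level. Margin of error = 0.07428.
CI: -0.18231 ± 0.07428 = (-0.2566, -0.1080).

(-0.2566, -0.1080)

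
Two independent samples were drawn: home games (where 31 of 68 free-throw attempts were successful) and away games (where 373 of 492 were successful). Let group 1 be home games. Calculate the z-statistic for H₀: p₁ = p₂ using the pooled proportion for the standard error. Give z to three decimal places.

z = -5.211

p̂₁ = 31/68 = 0.45588, p̂₂ = 373/492 = 0.75813.
Pooled p̂ = (31+373)/(68+492) = 404/560 = 0.72143.
SE = √[p̂(1−p̂)(1/n₁+1/n₂)] = √[0.72143·0.27857·(1/68+1/492)] ≈ 0.057999.
z = -0.30225/0.057999 = -5.211.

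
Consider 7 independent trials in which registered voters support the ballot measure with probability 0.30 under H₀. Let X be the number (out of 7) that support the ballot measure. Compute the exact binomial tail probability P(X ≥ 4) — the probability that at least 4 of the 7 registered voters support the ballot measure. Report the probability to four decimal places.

X is binomial with n = 7 and p = 0.30.
P(X ≥ 4) = C(7,4)·0.30^4·0.70^3 + C(7,5)·0.30^5·0.70^2 + C(7,6)·0.30^6·0.70^1 + C(7,7)·0.30^7·0.70^0.
= 0.097240 + 0.025005 + 0.003572 + 0.000219 = 0.1260.

P = 0.1260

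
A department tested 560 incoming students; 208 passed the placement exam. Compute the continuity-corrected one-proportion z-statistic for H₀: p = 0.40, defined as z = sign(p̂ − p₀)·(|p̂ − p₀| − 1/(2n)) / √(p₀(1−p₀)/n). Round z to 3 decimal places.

z = -1.337

Sample proportion p̂ = 208/560 = 0.37143. p̂ − p₀ = -0.028571.
1/(2n) = 0.000893.
Corrected numerator: |-0.028571| − 0.000893 = 0.027678.
SE₀ = √(0.40·0.60/560) = 0.020702.
z = (−)0.027678/0.020702 = -1.337.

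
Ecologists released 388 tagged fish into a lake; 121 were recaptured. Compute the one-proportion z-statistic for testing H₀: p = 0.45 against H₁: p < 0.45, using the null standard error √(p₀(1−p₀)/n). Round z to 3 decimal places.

With x = 121 successes in n = 388, p̂ = 0.31186.
Null standard error: √(0.45·0.55/388) = √0.000637887 = 0.025256.
z = (0.31186 − 0.45)/0.025256 = -0.13814/0.025256 = -5.470.

z = -5.470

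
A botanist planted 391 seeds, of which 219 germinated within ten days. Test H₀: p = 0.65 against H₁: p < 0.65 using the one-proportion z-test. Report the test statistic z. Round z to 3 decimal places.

Sample proportion p̂ = 219/391 = 0.56010.
Under H₀, SE = √(p₀(1−p₀)/n) = √(0.65·0.35/391) = √0.000581841 = 0.024121.
z = (p̂ − p₀)/SE = (0.56010 − 0.65)/0.024121 = -3.727.

z = -3.727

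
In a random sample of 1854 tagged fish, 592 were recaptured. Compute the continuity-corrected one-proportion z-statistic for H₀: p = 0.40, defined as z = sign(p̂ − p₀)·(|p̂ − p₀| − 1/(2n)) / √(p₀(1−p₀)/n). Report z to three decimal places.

z = -7.068

Sample proportion p̂ = 592/1854 = 0.31931. p̂ − p₀ = -0.080690.
Continuity correction 1/(2n) = 1/3708 = 0.000270.
Corrected numerator: |-0.080690| − 0.000270 = 0.080420.
Under H₀, SE = √(p₀(1−p₀)/n) = √(0.40·0.60/1854) = √0.000129450 = 0.011378.
z = (−)0.080420/0.011378 = -7.068.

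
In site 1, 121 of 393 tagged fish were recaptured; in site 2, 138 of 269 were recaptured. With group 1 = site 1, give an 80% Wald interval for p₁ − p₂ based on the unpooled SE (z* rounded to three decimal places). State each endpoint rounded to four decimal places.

(-0.2543, -0.1560)

p̂₁ = 121/393 = 0.30789, p̂₂ = 138/269 = 0.51301; p̂₁ − p̂₂ = -0.20512.
SE = √(0.000542221 + 0.000928739) = √0.001470960 = 0.038353.
For 80% confidence, z* = 1.282. Margin of error = 0.04917.
So the interval runs from -0.2543 to -0.1560.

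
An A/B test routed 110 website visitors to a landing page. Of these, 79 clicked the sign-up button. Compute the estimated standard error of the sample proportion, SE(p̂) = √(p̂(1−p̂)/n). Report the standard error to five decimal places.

p̂ = 79/110 = 0.71818.
p̂(1−p̂) = 0.71818·0.28182 = 0.202397.
SE = √(0.202397/110) = √0.001839973 = 0.04289.

SE = 0.04289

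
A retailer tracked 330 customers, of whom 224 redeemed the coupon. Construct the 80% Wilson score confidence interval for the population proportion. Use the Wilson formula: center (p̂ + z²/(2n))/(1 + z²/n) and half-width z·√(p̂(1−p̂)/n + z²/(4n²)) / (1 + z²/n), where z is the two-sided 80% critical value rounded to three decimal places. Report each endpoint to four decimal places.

(0.6450, 0.7108)

Here p̂ = 224/330 = 0.67879 and z = 1.282 (z² = 1.643524).
Denominator 1 + z²/n = 1 + 1.643524/330 = 1.004980.
Center = (0.67879 + 0.002490)/1.004980 = 0.67790.
Radicand: p̂(1−p̂)/n + z²/(4n²) = 0.000660712 + 0.000003773 = 0.000664485.
Half-width = 1.282·√0.000664485/1.004980 = 0.03288.
So the interval runs from 0.6450 to 0.7108.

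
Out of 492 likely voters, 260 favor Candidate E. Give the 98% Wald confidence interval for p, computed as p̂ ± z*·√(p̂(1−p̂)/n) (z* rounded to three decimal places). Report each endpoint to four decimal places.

p̂ = 260/492 = 0.52846.
SE(p̂) = √(0.52846·0.47154/492) = 0.022505.
The 98% critical value is z* = 2.326.
Margin = 2.326·0.022505 = 0.05235.
So the interval runs from 0.4761 to 0.5808.

(0.4761, 0.5808)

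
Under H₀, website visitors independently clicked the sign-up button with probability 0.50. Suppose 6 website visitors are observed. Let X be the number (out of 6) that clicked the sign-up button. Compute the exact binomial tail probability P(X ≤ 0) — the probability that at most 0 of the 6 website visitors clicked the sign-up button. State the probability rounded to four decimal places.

X ~ Binomial(n=6, p=0.50).
P(X ≤ 0) = C(6,0)·0.50^0·0.50^6.
= 0.015625 = 0.0156.

P = 0.0156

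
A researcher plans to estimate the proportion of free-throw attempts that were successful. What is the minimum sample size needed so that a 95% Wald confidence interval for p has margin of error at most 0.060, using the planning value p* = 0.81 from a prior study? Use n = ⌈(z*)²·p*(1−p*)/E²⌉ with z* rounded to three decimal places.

n = 165

For 95% confidence, z* = 1.960.
p*(1−p*) = 0.81·0.19 = 0.1539.
Required n before rounding: 3.841600 × 0.1539 / 0.060² = 164.228.
Rounding up, n = 165.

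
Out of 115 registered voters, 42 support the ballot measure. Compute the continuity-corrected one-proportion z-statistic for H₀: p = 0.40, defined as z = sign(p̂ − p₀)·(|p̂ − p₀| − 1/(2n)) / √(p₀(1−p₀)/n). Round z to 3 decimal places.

The sample proportion is 42/115 = 0.36522. p̂ − p₀ = -0.034783.
Continuity correction 1/(2n) = 1/230 = 0.004348.
Corrected numerator: |-0.034783| − 0.004348 = 0.030435.
SE₀ = √(0.40·0.60/115) = 0.045683.
z = (−)0.030435/0.045683 = -0.666.

z = -0.666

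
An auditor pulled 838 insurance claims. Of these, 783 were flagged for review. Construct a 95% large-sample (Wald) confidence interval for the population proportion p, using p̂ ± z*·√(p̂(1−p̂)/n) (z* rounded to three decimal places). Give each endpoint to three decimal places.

The sample proportion is 783/838 = 0.93437.
SE = √(p̂(1−p̂)/n) = √(0.061325/838) = 0.008555.
For 95% confidence, z* = 1.960.
Margin of error: 1.960 × 0.008555 = 0.01677.
CI: 0.93437 ± 0.01677 = (0.918, 0.951).

(0.918, 0.951)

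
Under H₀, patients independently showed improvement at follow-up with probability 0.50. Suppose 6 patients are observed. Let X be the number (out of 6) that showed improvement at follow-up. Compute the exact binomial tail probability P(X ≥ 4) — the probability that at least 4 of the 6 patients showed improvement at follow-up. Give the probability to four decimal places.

P = 0.3438

X ~ Binomial(n=6, p=0.50).
P(X ≥ 4) = C(6,4)·0.50^4·0.50^2 + C(6,5)·0.50^5·0.50^1 + C(6,6)·0.50^6·0.50^0.
= 0.234375 + 0.093750 + 0.015625 = 0.3438.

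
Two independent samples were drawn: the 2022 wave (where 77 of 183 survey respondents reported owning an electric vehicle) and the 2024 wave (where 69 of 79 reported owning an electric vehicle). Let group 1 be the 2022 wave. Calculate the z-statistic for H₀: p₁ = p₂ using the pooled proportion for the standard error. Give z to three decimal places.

Sample proportions: p̂₁ = 77/183 = 0.42077 and p̂₂ = 69/79 = 0.87342.
Pooling: p̂ = 146/262 = 0.55725.
SE = √[p̂(1−p̂)(1/n₁+1/n₂)] = √[0.55725·0.44275·(1/183+1/79)] ≈ 0.066868.
z = -0.45265/0.066868 = -6.769.

z = -6.769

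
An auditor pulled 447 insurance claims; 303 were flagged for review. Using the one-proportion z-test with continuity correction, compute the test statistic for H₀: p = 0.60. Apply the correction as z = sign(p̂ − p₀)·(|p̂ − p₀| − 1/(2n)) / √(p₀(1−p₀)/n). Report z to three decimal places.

z = 3.312

p̂ = 303/447 = 0.67785. p̂ − p₀ = 0.077852.
1/(2n) = 0.001119.
Corrected numerator: |0.077852| − 0.001119 = 0.076733.
Null standard error: √(0.60·0.40/447) = √0.000536913 = 0.023171.
z = (+)0.076733/0.023171 = 3.312.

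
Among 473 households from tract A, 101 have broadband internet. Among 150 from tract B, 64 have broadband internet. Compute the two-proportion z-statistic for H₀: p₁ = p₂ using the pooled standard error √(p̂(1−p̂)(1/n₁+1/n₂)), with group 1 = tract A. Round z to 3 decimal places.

z = -5.155

Sample proportions: p̂₁ = 101/473 = 0.21353 and p̂₂ = 64/150 = 0.42667.
Pooling: p̂ = 165/623 = 0.26485.
SE = √[p̂(1−p̂)(1/n₁+1/n₂)] = √[0.26485·0.73515·(1/473+1/150)] ≈ 0.041348.
z = -0.21314/0.041348 = -5.155.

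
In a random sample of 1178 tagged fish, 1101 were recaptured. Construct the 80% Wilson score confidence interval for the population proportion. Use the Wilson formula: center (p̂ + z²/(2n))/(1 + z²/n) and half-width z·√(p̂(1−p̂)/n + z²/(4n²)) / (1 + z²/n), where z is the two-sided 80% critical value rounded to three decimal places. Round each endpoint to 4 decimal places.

(0.9248, 0.9433)

p̂ = 1101/1178 = 0.93463; z = 1.282, so z² = 1.643524.
1 + z²/n = 1.001395.
Adjusted center: (0.93463 + z²/(2n))/1.001395 = 0.93403.
Radicand: p̂(1−p̂)/n + z²/(4n²) = 0.000051861 + 0.000000296 = 0.000052157.
Half-width = z·√(radicand)/denom = 1.282·0.007222/1.001395 = 0.00925.
So the interval runs from 0.9248 to 0.9433.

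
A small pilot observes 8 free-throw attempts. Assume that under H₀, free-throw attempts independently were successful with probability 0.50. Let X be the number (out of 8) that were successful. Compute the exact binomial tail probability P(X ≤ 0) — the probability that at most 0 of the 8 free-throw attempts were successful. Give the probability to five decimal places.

P = 0.00391

X is binomial with n = 8 and p = 0.50.
P(X ≤ 0) = C(8,0)·0.50^0·0.50^8.
= 0.003906 = 0.00391.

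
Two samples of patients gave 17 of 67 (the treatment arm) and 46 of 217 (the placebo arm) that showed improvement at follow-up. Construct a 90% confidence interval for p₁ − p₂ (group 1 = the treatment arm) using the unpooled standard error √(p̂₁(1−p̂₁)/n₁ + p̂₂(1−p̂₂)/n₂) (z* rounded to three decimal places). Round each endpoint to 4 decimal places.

p̂₁ = 17/67 = 0.25373, p̂₂ = 46/217 = 0.21198; p̂₁ − p̂₂ = 0.04175.
Unpooled SE = √(p̂₁(1−p̂₁)/n₁ + p̂₂(1−p̂₂)/n₂) = √(0.002826146 + 0.000769794) = 0.059966.
The 90% critical value is z* = 1.645. Margin of error = 0.09864.
So the interval runs from -0.0569 to 0.1404.

(-0.0569, 0.1404)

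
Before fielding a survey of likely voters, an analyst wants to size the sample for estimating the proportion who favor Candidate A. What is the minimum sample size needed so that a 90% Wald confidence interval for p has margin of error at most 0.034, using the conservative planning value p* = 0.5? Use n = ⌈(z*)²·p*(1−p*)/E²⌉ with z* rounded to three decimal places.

n = 586

z* = 1.645 at the 90% level.
p*(1−p*) = 0.2500.
(z*)²·p*(1−p*)/E² = 2.706025·0.2500/0.001156 = 585.213.
⌈585.213⌉ = 586.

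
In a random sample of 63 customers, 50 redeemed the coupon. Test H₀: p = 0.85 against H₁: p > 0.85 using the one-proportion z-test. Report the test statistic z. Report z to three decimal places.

z = -1.253

The sample proportion is 50/63 = 0.79365.
Null standard error: √(0.85·0.15/63) = √0.002023810 = 0.044987.
z = (p̂ − p₀)/SE = (0.79365 − 0.85)/0.044987 = -1.253.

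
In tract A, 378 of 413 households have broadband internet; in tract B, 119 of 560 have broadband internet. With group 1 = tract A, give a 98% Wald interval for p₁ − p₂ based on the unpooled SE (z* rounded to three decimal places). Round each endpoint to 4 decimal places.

p̂₁ = 378/413 = 0.91525, p̂₂ = 119/560 = 0.21250; p̂₁ − p̂₂ = 0.70275.
Unpooled SE = √(p̂₁(1−p̂₁)/n₁ + p̂₂(1−p̂₂)/n₂) = √(0.000187806 + 0.000298828) = 0.022060.
For 98% confidence, z* = 2.326. Margin of error = 0.05131.
CI: 0.70275 ± 0.05131 = (0.6514, 0.7541).

(0.6514, 0.7541)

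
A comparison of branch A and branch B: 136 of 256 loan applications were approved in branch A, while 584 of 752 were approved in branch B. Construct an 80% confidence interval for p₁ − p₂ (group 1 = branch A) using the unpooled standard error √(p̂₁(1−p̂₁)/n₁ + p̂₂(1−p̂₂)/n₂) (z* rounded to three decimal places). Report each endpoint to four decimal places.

(-0.2898, -0.2009)

p̂₁ = 136/256 = 0.53125, p̂₂ = 584/752 = 0.77660; p̂₁ − p̂₂ = -0.24535.
SE = √(0.000972748 + 0.000230711) = √0.001203459 = 0.034691.
The 80% critical value is z* = 1.282. Margin = 1.282·0.034691 = 0.04447.
So the interval runs from -0.2898 to -0.2009.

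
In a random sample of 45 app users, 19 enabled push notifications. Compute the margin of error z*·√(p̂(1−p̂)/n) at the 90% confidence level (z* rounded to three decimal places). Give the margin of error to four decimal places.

The sample proportion is 19/45 = 0.42222.
SE(p̂) = √(0.42222·0.57778/45) = 0.073628.
The 90% critical value is z* = 1.645.
So ME = 0.1211.

ME = 0.1211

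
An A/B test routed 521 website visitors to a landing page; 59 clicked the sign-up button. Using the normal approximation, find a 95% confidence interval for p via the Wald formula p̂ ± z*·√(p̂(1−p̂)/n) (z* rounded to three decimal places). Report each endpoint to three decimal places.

p̂ = 59/521 = 0.11324.
SE(p̂) = √(0.11324·0.88676/521) = 0.013883.
z* = 1.960 at the 95% level.
Margin of error: 1.960 × 0.013883 = 0.02721.
CI: 0.11324 ± 0.02721 = (0.086, 0.140).

(0.086, 0.140)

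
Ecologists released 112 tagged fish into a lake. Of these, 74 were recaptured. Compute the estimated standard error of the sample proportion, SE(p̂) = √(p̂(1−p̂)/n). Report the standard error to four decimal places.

Sample proportion p̂ = 74/112 = 0.66071.
p̂(1−p̂) = 0.224172.
SE = √(0.224172/112) = 0.0447.

SE = 0.0447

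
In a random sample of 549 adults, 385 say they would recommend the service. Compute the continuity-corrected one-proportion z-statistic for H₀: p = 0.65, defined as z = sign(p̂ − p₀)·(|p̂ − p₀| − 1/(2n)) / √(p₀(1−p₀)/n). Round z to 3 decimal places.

p̂ = 385/549 = 0.70128. p̂ − p₀ = 0.051275.
1/(2n) = 0.000911.
Corrected numerator: |0.051275| − 0.000911 = 0.050364.
Null standard error: √(0.65·0.35/549) = √0.000414390 = 0.020357.
z = (+)0.050364/0.020357 = 2.474.

z = 2.474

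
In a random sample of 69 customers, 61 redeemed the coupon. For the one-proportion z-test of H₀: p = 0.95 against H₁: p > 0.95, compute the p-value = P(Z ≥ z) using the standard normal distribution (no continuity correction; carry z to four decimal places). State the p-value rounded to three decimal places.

p-value = 0.994

Sample proportion p̂ = 61/69 = 0.88406.
Under H₀, SE = √(p₀(1−p₀)/n) = √(0.95·0.05/69) = √0.000688406 = 0.026237.
Test statistic (full precision, shown to 4 dp): z = (61/69 − 0.95)/SE₀ ≈ -2.5133.
From the standard normal, P(Z ≥ z) = 0.994.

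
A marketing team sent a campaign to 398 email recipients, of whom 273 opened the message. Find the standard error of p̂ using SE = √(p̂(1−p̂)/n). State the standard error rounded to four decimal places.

SE = 0.0233

Sample proportion p̂ = 273/398 = 0.68593.
p̂(1−p̂) = 0.68593·0.31407 = 0.215430.
SE = √(0.215430/398) = √0.000541281 = 0.0233.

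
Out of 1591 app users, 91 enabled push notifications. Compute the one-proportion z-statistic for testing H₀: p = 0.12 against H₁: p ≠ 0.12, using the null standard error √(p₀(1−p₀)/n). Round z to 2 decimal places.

z = -7.71

The sample proportion is 91/1591 = 0.05720.
Null standard error: √(0.12·0.88/1591) = √0.000066373 = 0.008147.
z = (p̂ − p₀)/SE = (0.05720 − 0.12)/0.008147 = -7.71.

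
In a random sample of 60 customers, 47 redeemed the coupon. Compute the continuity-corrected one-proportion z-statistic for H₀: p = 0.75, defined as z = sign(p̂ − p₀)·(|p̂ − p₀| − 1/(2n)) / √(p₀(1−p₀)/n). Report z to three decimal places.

z = 0.447

With x = 47 successes in n = 60, p̂ = 0.78333. p̂ − p₀ = 0.033333.
Continuity correction 1/(2n) = 1/120 = 0.008333.
Corrected numerator: |0.033333| − 0.008333 = 0.025000.
SE₀ = √(0.75·0.25/60) = 0.055902.
z = (+)0.025000/0.055902 = 0.447.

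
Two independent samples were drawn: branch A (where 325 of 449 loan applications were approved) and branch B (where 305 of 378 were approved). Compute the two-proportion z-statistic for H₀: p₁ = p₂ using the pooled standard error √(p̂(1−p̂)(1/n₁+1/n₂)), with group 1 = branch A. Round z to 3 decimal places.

z = -2.793

Sample proportions: p̂₁ = 325/449 = 0.72383 and p̂₂ = 305/378 = 0.80688.
Pooling: p̂ = 630/827 = 0.76179.
SE = √[p̂(1−p̂)(1/n₁+1/n₂)] = √[0.76179·0.23821·(1/449+1/378)] ≈ 0.029736.
z = -0.08305/0.029736 = -2.793.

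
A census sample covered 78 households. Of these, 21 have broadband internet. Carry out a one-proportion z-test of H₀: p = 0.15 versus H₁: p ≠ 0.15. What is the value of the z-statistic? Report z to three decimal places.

With x = 21 successes in n = 78, p̂ = 0.26923.
Null standard error: √(0.15·0.85/78) = √0.001634615 = 0.040430.
Test statistic: z = 0.11923/0.040430 = 2.949.

z = 2.949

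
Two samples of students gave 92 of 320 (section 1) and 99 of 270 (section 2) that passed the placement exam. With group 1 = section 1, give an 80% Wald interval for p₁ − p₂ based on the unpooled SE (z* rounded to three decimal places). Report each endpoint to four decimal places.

(-0.1288, -0.0295)

p̂₁ = 92/320 = 0.28750, p̂₂ = 99/270 = 0.36667; p̂₁ − p̂₂ = -0.07917.
SE = √(0.000640137 + 0.000860082) = √0.001500219 = 0.038733.
For 80% confidence, z* = 1.282. Margin of error = 0.04966.
Interval: -0.07917 ± 0.04966 → (-0.1288, -0.0295).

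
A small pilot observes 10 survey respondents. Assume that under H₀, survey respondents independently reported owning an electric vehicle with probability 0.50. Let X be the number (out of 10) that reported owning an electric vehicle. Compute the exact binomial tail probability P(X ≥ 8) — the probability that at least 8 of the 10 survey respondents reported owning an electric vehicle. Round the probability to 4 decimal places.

P = 0.0547

X ~ Binomial(n=10, p=0.50).
P(X ≥ 8) = C(10,8)·0.50^8·0.50^2 + C(10,9)·0.50^9·0.50^1 + C(10,10)·0.50^10·0.50^0.
= 0.043945 + 0.009766 + 0.000977 = 0.0547.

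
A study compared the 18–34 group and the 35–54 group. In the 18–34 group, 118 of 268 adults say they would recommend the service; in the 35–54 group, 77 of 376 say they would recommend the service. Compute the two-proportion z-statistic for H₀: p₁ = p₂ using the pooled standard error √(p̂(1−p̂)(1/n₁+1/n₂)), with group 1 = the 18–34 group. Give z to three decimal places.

Sample proportions: p̂₁ = 118/268 = 0.44030 and p̂₂ = 77/376 = 0.20479.
Pooled p̂ = (118+77)/(268+376) = 195/644 = 0.30280.
Pooled SE = √[0.2111102·0.00639092] ≈ 0.036731.
z = 0.23551/0.036731 = 6.412.

z = 6.412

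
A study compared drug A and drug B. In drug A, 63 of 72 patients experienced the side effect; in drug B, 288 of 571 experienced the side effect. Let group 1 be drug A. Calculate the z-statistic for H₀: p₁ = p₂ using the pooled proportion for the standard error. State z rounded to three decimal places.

p̂₁ = 63/72 = 0.87500, p̂₂ = 288/571 = 0.50438.
Pooling: p̂ = 351/643 = 0.54588.
SE = √[p̂(1−p̂)(1/n₁+1/n₂)] = √[0.54588·0.45412·(1/72+1/571)] ≈ 0.062267.
z = (p̂₁ − p̂₂)/SE = (0.87500 − 0.50438)/0.062267 = 0.37062/0.062267 = 5.952.

z = 5.952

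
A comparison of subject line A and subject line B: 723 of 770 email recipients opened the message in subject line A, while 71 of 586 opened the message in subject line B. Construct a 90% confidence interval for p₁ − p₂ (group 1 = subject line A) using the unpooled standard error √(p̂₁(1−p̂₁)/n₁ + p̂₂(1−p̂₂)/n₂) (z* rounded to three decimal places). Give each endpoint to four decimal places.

(0.7915, 0.8441)

p̂₁ = 0.93896, p̂₂ = 0.12116, so the observed difference is 0.81780.
Unpooled SE = √(p̂₁(1−p̂₁)/n₁ + p̂₂(1−p̂₂)/n₂) = √(0.000074433 + 0.000181707) = 0.016004.
For 90% confidence, z* = 1.645. Margin of error = 0.02633.
So the interval runs from 0.7915 to 0.8441.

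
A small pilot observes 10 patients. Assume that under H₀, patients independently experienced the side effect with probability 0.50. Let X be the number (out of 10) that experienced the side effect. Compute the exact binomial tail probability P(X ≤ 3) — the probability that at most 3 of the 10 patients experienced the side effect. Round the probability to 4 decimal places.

X is binomial with n = 10 and p = 0.50.
P(X ≤ 3) = C(10,0)·0.50^0·0.50^10 + C(10,1)·0.50^1·0.50^9 + C(10,2)·0.50^2·0.50^8 + C(10,3)·0.50^3·0.50^7.
= 0.000977 + 0.009766 + 0.043945 + 0.117188 = 0.1719.

P = 0.1719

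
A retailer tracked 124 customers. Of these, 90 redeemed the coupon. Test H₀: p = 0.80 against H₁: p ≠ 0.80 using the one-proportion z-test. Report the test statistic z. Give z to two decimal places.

z = -2.07

p̂ = 90/124 = 0.72581.
SE₀ = √(0.80·0.20/124) = 0.035921.
Test statistic: z = -0.07419/0.035921 = -2.07.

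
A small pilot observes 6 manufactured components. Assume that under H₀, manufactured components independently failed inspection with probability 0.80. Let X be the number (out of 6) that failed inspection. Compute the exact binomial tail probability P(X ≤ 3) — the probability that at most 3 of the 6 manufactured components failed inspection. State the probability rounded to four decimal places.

P = 0.0989

X is binomial with n = 6 and p = 0.80.
P(X ≤ 3) = C(6,0)·0.80^0·0.20^6 + C(6,1)·0.80^1·0.20^5 + C(6,2)·0.80^2·0.20^4 + C(6,3)·0.80^3·0.20^3.
= 0.000064 + 0.001536 + 0.015360 + 0.081920 = 0.0989.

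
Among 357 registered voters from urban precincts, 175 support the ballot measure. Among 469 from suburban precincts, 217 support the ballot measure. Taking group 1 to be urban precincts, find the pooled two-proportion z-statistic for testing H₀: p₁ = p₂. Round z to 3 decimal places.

Sample proportions: p̂₁ = 175/357 = 0.49020 and p̂₂ = 217/469 = 0.46269.
Pooling: p̂ = 392/826 = 0.47458.
SE = √[p̂(1−p̂)(1/n₁+1/n₂)] = √[0.47458·0.52542·(1/357+1/469)] ≈ 0.035073.
z = (p̂₁ − p̂₂)/SE = (0.49020 − 0.46269)/0.035073 = 0.02751/0.035073 = 0.784.

z = 0.784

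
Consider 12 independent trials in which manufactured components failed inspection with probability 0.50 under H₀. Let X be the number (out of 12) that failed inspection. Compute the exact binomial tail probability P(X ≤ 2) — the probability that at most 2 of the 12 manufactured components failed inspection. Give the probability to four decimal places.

P = 0.0193

X is binomial with n = 12 and p = 0.50.
P(X ≤ 2) = C(12,0)·0.50^0·0.50^12 + C(12,1)·0.50^1·0.50^11 + C(12,2)·0.50^2·0.50^10.
= 0.000244 + 0.002930 + 0.016113 = 0.0193.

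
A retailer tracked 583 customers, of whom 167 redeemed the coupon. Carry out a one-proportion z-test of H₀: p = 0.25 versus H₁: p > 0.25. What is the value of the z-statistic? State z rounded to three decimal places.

z = 2.032

Sample proportion p̂ = 167/583 = 0.28645.
Null standard error: √(0.25·0.75/583) = √0.000321612 = 0.017934.
Test statistic: z = 0.03645/0.017934 = 2.032.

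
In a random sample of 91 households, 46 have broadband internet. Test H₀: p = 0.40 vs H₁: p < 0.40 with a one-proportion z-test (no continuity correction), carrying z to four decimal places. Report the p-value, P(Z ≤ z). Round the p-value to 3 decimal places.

p̂ = 46/91 = 0.50549.
SE₀ = √(0.40·0.60/91) = 0.051355.
Test statistic (full precision, shown to 4 dp): z = (46/91 − 0.40)/SE₀ ≈ 2.0542.
From the standard normal, P(Z ≤ z) = 0.980.

p-value = 0.980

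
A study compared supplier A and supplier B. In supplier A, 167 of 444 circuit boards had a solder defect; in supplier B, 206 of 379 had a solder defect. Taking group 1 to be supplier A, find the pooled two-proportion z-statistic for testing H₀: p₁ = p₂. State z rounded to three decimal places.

z = -4.809

Sample proportions: p̂₁ = 167/444 = 0.37613 and p̂₂ = 206/379 = 0.54354.
Pooled p̂ = (167+206)/(444+379) = 373/823 = 0.45322.
SE = √[p̂(1−p̂)(1/n₁+1/n₂)] = √[0.45322·0.54678·(1/444+1/379)] ≈ 0.034814.
z = (p̂₁ − p̂₂)/SE = (0.37613 − 0.54354)/0.034814 = -0.16741/0.034814 = -4.809.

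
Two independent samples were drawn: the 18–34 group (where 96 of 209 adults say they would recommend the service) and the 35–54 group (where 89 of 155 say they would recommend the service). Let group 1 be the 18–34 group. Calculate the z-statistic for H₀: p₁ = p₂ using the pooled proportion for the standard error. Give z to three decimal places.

Sample proportions: p̂₁ = 96/209 = 0.45933 and p̂₂ = 89/155 = 0.57419.
Pooling: p̂ = 185/364 = 0.50824.
SE = √[p̂(1−p̂)(1/n₁+1/n₂)] = √[0.50824·0.49176·(1/209+1/155)] ≈ 0.052994.
z = -0.11486/0.052994 = -2.167.

z = -2.167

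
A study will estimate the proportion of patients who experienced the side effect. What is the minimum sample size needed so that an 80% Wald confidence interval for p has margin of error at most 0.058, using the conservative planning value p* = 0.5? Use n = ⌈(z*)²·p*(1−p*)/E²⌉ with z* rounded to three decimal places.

The 80% critical value is z* = 1.282.
p*(1−p*) = 0.50·0.50 = 0.2500.
Required n before rounding: 1.643524 × 0.2500 / 0.058² = 122.141.
⌈122.141⌉ = 123.

n = 123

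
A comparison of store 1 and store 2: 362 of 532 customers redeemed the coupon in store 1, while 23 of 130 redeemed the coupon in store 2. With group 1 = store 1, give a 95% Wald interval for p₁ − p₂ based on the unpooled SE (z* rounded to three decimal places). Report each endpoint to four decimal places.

p̂₁ = 362/532 = 0.68045, p̂₂ = 23/130 = 0.17692; p̂₁ − p̂₂ = 0.50353.
Unpooled SE = √(p̂₁(1−p̂₁)/n₁ + p̂₂(1−p̂₂)/n₂) = √(0.000408717 + 0.001120164) = 0.039101.
The 95% critical value is z* = 1.960. Margin of error = 0.07664.
Interval: 0.50353 ± 0.07664 → (0.4269, 0.5802).

(0.4269, 0.5802)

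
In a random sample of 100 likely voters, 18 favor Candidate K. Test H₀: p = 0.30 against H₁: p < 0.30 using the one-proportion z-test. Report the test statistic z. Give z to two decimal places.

p̂ = 18/100 = 0.18000.
SE₀ = √(0.30·0.70/100) = 0.045826.
Test statistic: z = -0.12000/0.045826 = -2.62.

z = -2.62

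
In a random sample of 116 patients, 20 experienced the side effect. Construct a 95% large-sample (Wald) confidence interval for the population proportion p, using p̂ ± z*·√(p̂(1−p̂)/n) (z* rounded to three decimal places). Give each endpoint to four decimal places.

With x = 20 successes in n = 116, p̂ = 0.17241.
SE(p̂) = √(0.17241·0.82759/116) = 0.035072.
The 95% critical value is z* = 1.960.
Margin = 1.960·0.035072 = 0.06874.
So the interval runs from 0.1037 to 0.2412.

(0.1037, 0.2412)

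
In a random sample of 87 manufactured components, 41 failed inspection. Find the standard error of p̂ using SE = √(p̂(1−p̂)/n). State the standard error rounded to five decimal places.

With x = 41 successes in n = 87, p̂ = 0.47126.
p̂(1−p̂) = 0.249174.
Dividing by n and taking the root: √0.002864069 = 0.05352.

SE = 0.05352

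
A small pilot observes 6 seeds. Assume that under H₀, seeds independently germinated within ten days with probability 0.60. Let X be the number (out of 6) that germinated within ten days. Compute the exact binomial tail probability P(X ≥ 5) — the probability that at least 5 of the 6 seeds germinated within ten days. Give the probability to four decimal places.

P = 0.2333

X is binomial with n = 6 and p = 0.60.
P(X ≥ 5) = C(6,5)·0.60^5·0.40^1 + C(6,6)·0.60^6·0.40^0.
= 0.186624 + 0.046656 = 0.2333.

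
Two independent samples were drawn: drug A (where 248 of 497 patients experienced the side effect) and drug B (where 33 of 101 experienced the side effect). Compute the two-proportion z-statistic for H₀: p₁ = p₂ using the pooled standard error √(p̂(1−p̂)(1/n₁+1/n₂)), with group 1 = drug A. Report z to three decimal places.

Sample proportions: p̂₁ = 248/497 = 0.49899 and p̂₂ = 33/101 = 0.32673.
Pooling: p̂ = 281/598 = 0.46990.
Pooled SE = √[0.2490940·0.01191306] ≈ 0.054475.
z = (p̂₁ − p̂₂)/SE = (0.49899 − 0.32673)/0.054475 = 0.17226/0.054475 = 3.162.

z = 3.162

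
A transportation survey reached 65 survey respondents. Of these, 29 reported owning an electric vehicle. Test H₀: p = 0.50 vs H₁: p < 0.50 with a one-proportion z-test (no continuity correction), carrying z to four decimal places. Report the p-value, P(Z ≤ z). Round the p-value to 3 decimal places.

Sample proportion p̂ = 29/65 = 0.44615.
Null standard error: √(0.50·0.50/65) = √0.003846154 = 0.062017.
Test statistic (full precision, shown to 4 dp): z = (29/65 − 0.50)/SE₀ ≈ -0.8682.
p-value = P(Z ≤ z) with z = -0.8682 → 0.193.

p-value = 0.193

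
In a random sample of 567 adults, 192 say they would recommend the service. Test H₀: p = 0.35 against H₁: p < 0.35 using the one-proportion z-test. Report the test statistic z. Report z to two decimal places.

With x = 192 successes in n = 567, p̂ = 0.33862.
Null standard error: √(0.35·0.65/567) = √0.000401235 = 0.020031.
Test statistic: z = -0.01138/0.020031 = -0.57.

z = -0.57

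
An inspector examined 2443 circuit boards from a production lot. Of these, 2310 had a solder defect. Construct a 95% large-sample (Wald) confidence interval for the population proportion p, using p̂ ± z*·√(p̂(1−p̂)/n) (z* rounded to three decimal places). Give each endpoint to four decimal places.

Sample proportion p̂ = 2310/2443 = 0.94556.
Standard error of p̂: √(0.051477/2443) = √0.000021071 = 0.004590.
For 95% confidence, z* = 1.960.
Margin = 1.960·0.004590 = 0.00900.
Interval: 0.94556 ± 0.00900 → (0.9366, 0.9546).

(0.9366, 0.9546)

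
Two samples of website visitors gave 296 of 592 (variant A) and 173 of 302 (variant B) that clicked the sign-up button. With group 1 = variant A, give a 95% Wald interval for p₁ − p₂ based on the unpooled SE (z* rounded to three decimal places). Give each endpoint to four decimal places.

(-0.1417, -0.0040)

p̂₁ = 0.50000, p̂₂ = 0.57285, so the observed difference is -0.07285.
SE = √(0.000422297 + 0.000810242) = √0.001232539 = 0.035108.
z* = 1.960 at the 95% level. Margin of error = 0.06881.
CI: -0.07285 ± 0.06881 = (-0.1417, -0.0040).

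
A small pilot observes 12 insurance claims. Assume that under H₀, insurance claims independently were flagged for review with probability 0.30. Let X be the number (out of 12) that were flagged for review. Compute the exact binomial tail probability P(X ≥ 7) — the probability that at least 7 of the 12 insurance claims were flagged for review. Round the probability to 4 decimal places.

P = 0.0386

X ~ Binomial(n=12, p=0.30).
P(X ≥ 7) = Σ_{j=7}^{12} C(12,j)·0.30^j·0.70^{12−j}.
= 0.029111 + 0.007798 + 0.001485 + 0.000191 + 0.000015 + 0.000001 = 0.0386.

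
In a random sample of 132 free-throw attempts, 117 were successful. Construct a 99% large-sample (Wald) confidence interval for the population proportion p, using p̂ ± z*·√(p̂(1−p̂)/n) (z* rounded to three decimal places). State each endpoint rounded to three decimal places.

(0.815, 0.958)

Sample proportion p̂ = 117/132 = 0.88636.
SE(p̂) = √(0.88636·0.11364/132) = 0.027623.
z* = 2.576 at the 99% level.
Margin = 2.576·0.027623 = 0.07116.
Interval: 0.88636 ± 0.07116 → (0.815, 0.958).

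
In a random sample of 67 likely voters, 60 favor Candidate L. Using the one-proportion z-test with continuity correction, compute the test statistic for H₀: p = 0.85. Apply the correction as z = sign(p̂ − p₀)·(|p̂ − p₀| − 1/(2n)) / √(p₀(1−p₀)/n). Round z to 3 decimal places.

p̂ = 60/67 = 0.89552. p̂ − p₀ = 0.045522.
Continuity correction 1/(2n) = 1/134 = 0.007463.
Corrected numerator: |0.045522| − 0.007463 = 0.038059.
SE₀ = √(0.85·0.15/67) = 0.043623.
z = +0.038059/0.043623 = 0.872.

z = 0.872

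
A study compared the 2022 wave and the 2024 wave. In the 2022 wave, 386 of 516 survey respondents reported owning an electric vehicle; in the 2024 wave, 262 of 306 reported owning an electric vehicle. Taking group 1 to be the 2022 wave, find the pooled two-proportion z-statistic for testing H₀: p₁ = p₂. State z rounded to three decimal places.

p̂₁ = 386/516 = 0.74806, p̂₂ = 262/306 = 0.85621.
Pooled p̂ = (386+262)/(516+306) = 648/822 = 0.78832.
Pooled SE = √[0.1668709·0.00520596] ≈ 0.029474.
z = (p̂₁ − p̂₂)/SE = (0.74806 − 0.85621)/0.029474 = -0.10815/0.029474 = -3.669.

z = -3.669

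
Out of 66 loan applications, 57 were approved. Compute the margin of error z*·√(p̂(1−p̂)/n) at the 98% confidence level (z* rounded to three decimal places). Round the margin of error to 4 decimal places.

With x = 57 successes in n = 66, p̂ = 0.86364.
SE(p̂) = √(0.86364·0.13636/66) = 0.042242.
The 98% critical value is z* = 2.326.
Margin of error = z*·SE = 2.326 × 0.042242 = 0.0983.

ME = 0.0983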